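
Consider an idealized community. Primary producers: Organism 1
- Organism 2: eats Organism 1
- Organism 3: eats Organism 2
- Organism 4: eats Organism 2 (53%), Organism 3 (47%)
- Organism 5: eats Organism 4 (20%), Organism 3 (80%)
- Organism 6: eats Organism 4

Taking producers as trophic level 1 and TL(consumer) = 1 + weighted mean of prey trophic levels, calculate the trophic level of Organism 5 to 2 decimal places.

Organism 2: 1 + 1 = 2
Organism 3: 1 + 2 = 3
Organism 4: 1 + (0.53×2 + 0.47×3) = 3.47
Organism 5: 1 + (0.2×3.47 + 0.8×3) = 4.094
Organism 6: 1 + 3.47 = 4.47

4.09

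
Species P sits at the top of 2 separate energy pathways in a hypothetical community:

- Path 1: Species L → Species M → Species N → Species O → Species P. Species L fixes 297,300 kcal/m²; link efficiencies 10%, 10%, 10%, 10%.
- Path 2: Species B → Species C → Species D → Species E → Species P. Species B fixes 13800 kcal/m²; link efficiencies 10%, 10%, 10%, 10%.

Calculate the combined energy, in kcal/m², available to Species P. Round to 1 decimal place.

Path 1: 297300 × 0.1 × 0.1 × 0.1 × 0.1 = 29.73 kcal/m²
Path 2: 13800 × 0.1 × 0.1 × 0.1 × 0.1 = 1.38 kcal/m²
Total at Species P: 29.73 + 1.38 = 31.11 kcal/m²

31.1 kcal/m²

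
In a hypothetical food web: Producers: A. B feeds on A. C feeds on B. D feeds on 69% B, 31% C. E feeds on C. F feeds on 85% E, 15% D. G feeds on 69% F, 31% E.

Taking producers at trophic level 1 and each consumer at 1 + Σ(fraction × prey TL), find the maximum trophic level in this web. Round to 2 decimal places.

B: 1 + 1 = 2
C: 1 + 2 = 3
D: 1 + (0.69×2 + 0.31×3) = 3.31
E: 1 + 3 = 4
F: 1 + (0.85×4 + 0.15×3.31) = 4.8965
G: 1 + (0.69×4.8965 + 0.31×4) = 5.618585

5.62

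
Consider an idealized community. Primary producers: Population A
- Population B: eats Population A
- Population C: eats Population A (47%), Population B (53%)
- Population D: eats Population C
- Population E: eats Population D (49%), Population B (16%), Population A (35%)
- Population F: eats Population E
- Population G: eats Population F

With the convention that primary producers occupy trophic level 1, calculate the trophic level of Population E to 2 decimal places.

3.40

Population B: 1 + 1 = 2
Population C: 1 + (0.47×1 + 0.53×2) = 2.53
Population D: 1 + 2.53 = 3.53
Population E: 1 + (0.49×3.53 + 0.16×2 + 0.35×1) = 3.3997
Population F: 1 + 3.3997 = 4.3997
Population G: 1 + 4.3997 = 5.3997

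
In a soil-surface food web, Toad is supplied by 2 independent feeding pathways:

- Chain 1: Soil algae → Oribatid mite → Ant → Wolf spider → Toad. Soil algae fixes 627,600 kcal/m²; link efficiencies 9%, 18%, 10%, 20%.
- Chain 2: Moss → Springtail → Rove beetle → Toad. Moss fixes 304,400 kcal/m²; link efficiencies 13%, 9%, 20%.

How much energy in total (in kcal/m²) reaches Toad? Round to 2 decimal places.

915.64 kcal/m²

Chain 1: 627600 × 0.09 × 0.18 × 0.1 × 0.2 = 203.3424 kcal/m²
Chain 2: 304400 × 0.13 × 0.09 × 0.2 = 712.296 kcal/m²
Total at Toad: 203.3424 + 712.296 = 915.6384 kcal/m²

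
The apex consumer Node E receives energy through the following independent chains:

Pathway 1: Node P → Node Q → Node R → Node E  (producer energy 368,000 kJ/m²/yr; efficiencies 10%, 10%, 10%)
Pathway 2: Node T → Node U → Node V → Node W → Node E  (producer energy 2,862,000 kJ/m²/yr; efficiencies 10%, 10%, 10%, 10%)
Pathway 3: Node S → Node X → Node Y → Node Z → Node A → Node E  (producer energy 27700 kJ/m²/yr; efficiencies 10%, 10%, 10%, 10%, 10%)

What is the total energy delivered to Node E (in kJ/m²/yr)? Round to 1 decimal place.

654.5 kJ/m²/yr

Pathway 1: 368000 × 0.1 × 0.1 × 0.1 = 368 kJ/m²/yr
Pathway 2: 2862000 × 0.1 × 0.1 × 0.1 × 0.1 = 286.2 kJ/m²/yr
Pathway 3: 27700 × 0.1 × 0.1 × 0.1 × 0.1 × 0.1 = 0.277 kJ/m²/yr
Total at Node E: 368 + 286.2 + 0.277 = 654.477 kJ/m²/yr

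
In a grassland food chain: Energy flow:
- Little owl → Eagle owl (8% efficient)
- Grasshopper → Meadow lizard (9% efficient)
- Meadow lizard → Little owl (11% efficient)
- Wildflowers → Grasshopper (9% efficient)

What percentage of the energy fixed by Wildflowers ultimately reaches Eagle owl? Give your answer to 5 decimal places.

0.00713%

Product of link efficiencies: 0.09 × 0.09 × 0.11 × 0.08 = 0.00007128
As a percentage: 0.00007128 × 100 = 0.00713%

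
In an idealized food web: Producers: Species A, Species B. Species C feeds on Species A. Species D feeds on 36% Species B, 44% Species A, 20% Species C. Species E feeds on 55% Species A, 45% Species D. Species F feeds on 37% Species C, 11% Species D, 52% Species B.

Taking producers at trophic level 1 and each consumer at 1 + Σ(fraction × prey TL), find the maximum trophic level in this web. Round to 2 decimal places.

2.54

Species C: 1 + 1 = 2
Species D: 1 + (0.36×1 + 0.44×1 + 0.2×2) = 2.2
Species E: 1 + (0.55×1 + 0.45×2.2) = 2.54
Species F: 1 + (0.37×2 + 0.11×2.2 + 0.52×1) = 2.502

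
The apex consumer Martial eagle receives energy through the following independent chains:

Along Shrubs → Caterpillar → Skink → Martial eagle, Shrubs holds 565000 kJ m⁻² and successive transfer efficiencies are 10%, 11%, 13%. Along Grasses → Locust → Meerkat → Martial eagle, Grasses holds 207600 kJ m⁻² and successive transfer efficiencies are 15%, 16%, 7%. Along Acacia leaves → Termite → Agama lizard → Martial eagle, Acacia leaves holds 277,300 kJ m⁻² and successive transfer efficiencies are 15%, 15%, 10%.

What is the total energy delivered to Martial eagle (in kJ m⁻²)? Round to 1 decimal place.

Via Shrubs: 565000 × 0.1 × 0.11 × 0.13 = 807.95 kJ m⁻²
Via Grasses: 207600 × 0.15 × 0.16 × 0.07 = 348.768 kJ m⁻²
Via Acacia leaves: 277300 × 0.15 × 0.15 × 0.1 = 623.925 kJ m⁻²
Total at Martial eagle: 807.95 + 348.768 + 623.925 = 1780.643 kJ m⁻²

1780.6 kJ m⁻²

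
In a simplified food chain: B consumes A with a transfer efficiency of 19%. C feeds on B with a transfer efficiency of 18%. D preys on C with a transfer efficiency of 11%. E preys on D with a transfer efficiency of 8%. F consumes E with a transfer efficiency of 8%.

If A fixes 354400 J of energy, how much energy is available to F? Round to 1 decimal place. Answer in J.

8.5 J

B: 354400 × 0.19 = 67336 J
C: 67336 × 0.18 = 12120.48 J
D: 12120.48 × 0.11 = 1333.2528 J
E: 1333.2528 × 0.08 = 106.660224 J
F: 106.660224 × 0.08 = 8.53281792 J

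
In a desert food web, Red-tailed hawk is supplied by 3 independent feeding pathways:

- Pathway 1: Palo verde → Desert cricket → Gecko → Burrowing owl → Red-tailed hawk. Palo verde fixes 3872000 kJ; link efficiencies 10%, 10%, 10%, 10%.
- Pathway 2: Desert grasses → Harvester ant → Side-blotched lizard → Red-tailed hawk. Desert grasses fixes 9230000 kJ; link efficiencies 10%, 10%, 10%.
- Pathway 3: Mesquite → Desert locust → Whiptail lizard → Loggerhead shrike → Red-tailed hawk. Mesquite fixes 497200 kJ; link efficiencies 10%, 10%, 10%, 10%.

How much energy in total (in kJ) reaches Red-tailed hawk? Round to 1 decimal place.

Pathway 1: 3872000 × 0.1 × 0.1 × 0.1 × 0.1 = 387.2 kJ
Pathway 2: 9230000 × 0.1 × 0.1 × 0.1 = 9230 kJ
Pathway 3: 497200 × 0.1 × 0.1 × 0.1 × 0.1 = 49.72 kJ
Total at Red-tailed hawk: 387.2 + 9230 + 49.72 = 9666.92 kJ

9666.9 kJ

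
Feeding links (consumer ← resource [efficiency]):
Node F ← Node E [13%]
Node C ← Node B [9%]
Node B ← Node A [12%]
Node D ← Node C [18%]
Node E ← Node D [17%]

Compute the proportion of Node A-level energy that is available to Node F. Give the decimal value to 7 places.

Product of link efficiencies: 0.12 × 0.09 × 0.18 × 0.17 × 0.13 = 0.0000429624

0.0000430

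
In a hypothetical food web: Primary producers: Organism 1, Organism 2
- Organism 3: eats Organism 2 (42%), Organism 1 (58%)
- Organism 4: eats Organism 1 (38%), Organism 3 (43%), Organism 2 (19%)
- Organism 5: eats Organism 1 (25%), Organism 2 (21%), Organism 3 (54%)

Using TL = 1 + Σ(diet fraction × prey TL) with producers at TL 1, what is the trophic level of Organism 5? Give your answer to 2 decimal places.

2.54

Organism 3: 1 + (0.42×1 + 0.58×1) = 2
Organism 4: 1 + (0.38×1 + 0.43×2 + 0.19×1) = 2.43
Organism 5: 1 + (0.25×1 + 0.21×1 + 0.54×2) = 2.54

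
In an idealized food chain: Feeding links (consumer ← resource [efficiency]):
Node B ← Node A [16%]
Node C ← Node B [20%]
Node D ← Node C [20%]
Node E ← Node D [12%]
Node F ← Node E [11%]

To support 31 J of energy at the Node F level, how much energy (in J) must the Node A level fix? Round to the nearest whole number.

366951 J

Cumulative transfer efficiency: 0.16 × 0.2 × 0.2 × 0.12 × 0.11 = 0.00008448
Node A energy = 31 / 0.00008448 = 366951 J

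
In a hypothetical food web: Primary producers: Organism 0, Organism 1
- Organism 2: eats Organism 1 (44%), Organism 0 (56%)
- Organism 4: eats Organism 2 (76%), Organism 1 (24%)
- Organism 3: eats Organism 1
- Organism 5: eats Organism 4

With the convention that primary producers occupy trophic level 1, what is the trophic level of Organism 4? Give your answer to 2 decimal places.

2.76

Organism 2: 1 + (0.44×1 + 0.56×1) = 2
Organism 3: 1 + 1 = 2
Organism 4: 1 + (0.76×2 + 0.24×1) = 2.76
Organism 5: 1 + 2.76 = 3.76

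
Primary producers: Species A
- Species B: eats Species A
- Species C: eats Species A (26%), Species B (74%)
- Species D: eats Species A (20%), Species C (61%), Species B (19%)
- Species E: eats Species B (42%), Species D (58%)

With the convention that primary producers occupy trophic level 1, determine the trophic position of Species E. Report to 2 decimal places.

Species B: 1 + 1 = 2
Species C: 1 + (0.26×1 + 0.74×2) = 2.74
Species D: 1 + (0.2×1 + 0.61×2.74 + 0.19×2) = 3.2514
Species E: 1 + (0.42×2 + 0.58×3.2514) = 3.725812

3.73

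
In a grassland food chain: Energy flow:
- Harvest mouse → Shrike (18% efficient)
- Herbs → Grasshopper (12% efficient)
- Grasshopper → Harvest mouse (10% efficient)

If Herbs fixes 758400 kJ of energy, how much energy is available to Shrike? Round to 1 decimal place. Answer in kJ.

1638.1 kJ

Grasshopper: 758400 × 0.12 = 91008 kJ
Harvest mouse: 91008 × 0.1 = 9100.8 kJ
Shrike: 9100.8 × 0.18 = 1638.144 kJ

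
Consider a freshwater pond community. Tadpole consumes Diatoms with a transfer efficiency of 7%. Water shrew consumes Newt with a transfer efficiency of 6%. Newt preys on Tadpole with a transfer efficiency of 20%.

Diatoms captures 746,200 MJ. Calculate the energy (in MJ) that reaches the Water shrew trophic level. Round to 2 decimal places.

626.81 MJ

Tadpole: 746200 × 0.07 = 52234 MJ
Newt: 52234 × 0.2 = 10446.8 MJ
Water shrew: 10446.8 × 0.06 = 626.808 MJ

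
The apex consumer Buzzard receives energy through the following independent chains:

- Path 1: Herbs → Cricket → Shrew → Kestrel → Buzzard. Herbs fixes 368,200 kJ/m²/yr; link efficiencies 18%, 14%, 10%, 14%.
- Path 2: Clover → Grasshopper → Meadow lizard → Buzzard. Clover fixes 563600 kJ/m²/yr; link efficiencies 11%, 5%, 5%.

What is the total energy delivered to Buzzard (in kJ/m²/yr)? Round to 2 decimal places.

Path 1: 368200 × 0.18 × 0.14 × 0.1 × 0.14 = 129.90096 kJ/m²/yr
Path 2: 563600 × 0.11 × 0.05 × 0.05 = 154.99 kJ/m²/yr
Total at Buzzard: 129.90096 + 154.99 = 284.89096 kJ/m²/yr

284.89 kJ/m²/yr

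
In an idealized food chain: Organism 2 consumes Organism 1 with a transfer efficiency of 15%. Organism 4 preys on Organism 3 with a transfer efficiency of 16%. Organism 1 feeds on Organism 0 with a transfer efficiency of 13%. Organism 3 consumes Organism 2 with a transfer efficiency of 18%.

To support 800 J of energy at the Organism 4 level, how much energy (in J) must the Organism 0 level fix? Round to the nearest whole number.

Cumulative transfer efficiency: 0.13 × 0.15 × 0.18 × 0.16 = 0.0005616
Organism 0 energy = 800 / 0.0005616 = 1424501 J

1424501 J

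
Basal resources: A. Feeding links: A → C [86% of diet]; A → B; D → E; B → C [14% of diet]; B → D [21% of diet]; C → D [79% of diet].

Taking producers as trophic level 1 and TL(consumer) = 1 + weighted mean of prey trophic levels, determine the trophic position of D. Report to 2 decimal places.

B: 1 + 1 = 2
C: 1 + (0.14×2 + 0.86×1) = 2.14
D: 1 + (0.79×2.14 + 0.21×2) = 3.1106
E: 1 + 3.1106 = 4.1106

3.11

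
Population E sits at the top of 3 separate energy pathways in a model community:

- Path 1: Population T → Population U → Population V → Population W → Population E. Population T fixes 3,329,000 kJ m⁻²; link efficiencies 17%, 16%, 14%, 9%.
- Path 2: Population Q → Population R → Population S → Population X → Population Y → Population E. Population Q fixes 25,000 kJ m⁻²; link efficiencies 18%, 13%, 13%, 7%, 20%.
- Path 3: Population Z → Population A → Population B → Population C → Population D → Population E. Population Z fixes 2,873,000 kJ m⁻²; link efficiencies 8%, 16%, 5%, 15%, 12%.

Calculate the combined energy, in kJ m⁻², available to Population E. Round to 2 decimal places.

1175.08 kJ m⁻²

Path 1: 3329000 × 0.17 × 0.16 × 0.14 × 0.09 = 1140.91488 kJ m⁻²
Path 2: 25000 × 0.18 × 0.13 × 0.13 × 0.07 × 0.2 = 1.0647 kJ m⁻²
Path 3: 2873000 × 0.08 × 0.16 × 0.05 × 0.15 × 0.12 = 33.09696 kJ m⁻²
Total at Population E: 1140.91488 + 1.0647 + 33.09696 = 1175.07654 kJ m⁻²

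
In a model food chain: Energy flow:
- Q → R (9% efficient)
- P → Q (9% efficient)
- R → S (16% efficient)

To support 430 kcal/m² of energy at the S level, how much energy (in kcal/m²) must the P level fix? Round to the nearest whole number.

Cumulative transfer efficiency: 0.09 × 0.09 × 0.16 = 0.001296
P energy = 430 / 0.001296 = 331790 kcal/m²

331790 kcal/m²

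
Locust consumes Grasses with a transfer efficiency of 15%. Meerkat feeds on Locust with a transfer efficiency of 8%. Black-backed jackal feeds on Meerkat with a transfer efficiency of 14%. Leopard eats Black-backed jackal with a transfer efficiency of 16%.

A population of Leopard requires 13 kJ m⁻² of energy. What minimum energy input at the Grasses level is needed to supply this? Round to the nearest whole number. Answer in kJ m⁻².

Cumulative transfer efficiency: 0.15 × 0.08 × 0.14 × 0.16 = 0.0002688
Grasses energy = 13 / 0.0002688 = 48363 kJ m⁻²

48363 kJ m⁻²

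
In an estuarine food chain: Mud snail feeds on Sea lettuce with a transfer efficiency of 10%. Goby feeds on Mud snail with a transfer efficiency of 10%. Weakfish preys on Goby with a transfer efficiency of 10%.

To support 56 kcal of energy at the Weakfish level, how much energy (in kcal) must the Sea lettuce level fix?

56000 kcal

Cumulative transfer efficiency: 0.1 × 0.1 × 0.1 = 0.001
Sea lettuce energy = 56 / 0.001 = 56000 kcal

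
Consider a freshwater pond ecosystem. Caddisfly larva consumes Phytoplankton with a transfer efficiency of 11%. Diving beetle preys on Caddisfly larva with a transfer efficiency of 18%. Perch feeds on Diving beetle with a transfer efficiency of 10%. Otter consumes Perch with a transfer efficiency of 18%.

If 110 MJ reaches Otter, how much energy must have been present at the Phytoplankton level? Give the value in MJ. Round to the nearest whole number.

Cumulative transfer efficiency: 0.11 × 0.18 × 0.1 × 0.18 = 0.0003564
Phytoplankton energy = 110 / 0.0003564 = 308642 MJ

308642 MJ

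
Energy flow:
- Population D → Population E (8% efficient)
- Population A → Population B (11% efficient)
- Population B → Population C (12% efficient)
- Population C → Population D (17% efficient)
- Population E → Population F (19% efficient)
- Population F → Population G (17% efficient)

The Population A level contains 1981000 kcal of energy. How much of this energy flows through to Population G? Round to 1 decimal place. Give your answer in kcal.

11.5 kcal

Population B: 1981000 × 0.11 = 217910 kcal
Population C: 217910 × 0.12 = 26149.2 kcal
Population D: 26149.2 × 0.17 = 4445.364 kcal
Population E: 4445.364 × 0.08 = 355.62912 kcal
Population F: 355.62912 × 0.19 = 67.5695328 kcal
Population G: 67.5695328 × 0.17 = 11.486820576 kcal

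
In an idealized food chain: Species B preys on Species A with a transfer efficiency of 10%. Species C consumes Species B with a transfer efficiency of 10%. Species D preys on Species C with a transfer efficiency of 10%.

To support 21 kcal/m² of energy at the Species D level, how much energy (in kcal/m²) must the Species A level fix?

Cumulative transfer efficiency: 0.1 × 0.1 × 0.1 = 0.001
Species A energy = 21 / 0.001 = 21000 kcal/m²

21000 kcal/m²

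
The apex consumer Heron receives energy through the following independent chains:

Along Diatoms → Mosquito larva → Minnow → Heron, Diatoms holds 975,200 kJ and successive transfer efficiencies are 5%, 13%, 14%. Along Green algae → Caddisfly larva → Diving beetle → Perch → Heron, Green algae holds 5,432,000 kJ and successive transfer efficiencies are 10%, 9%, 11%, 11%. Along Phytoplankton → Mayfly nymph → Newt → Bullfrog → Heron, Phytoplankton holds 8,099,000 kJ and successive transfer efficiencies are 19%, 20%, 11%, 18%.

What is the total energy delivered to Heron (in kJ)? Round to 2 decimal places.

7572.66 kJ

Via Diatoms: 975200 × 0.05 × 0.13 × 0.14 = 887.432 kJ
Via Green algae: 5432000 × 0.1 × 0.09 × 0.11 × 0.11 = 591.5448 kJ
Via Phytoplankton: 8099000 × 0.19 × 0.2 × 0.11 × 0.18 = 6093.6876 kJ
Total at Heron: 887.432 + 591.5448 + 6093.6876 = 7572.6644 kJ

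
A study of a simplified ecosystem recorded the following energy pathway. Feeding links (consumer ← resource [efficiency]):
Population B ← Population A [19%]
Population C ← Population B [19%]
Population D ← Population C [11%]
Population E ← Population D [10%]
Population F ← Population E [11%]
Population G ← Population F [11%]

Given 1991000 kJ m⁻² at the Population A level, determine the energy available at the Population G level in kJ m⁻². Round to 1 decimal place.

9.6 kJ m⁻²

Population B: 1991000 × 0.19 = 378290 kJ m⁻²
Population C: 378290 × 0.19 = 71875.1 kJ m⁻²
Population D: 71875.1 × 0.11 = 7906.261 kJ m⁻²
Population E: 7906.261 × 0.1 = 790.6261 kJ m⁻²
Population F: 790.6261 × 0.11 = 86.968871 kJ m⁻²
Population G: 86.968871 × 0.11 = 9.56657581 kJ m⁻²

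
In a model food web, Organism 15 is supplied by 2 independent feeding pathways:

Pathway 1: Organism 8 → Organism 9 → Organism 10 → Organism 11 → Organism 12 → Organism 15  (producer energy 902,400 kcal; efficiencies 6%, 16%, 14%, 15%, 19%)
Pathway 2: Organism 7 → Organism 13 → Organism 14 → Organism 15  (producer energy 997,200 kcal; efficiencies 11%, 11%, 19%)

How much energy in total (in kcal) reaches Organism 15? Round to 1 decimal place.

Pathway 1: 902400 × 0.06 × 0.16 × 0.14 × 0.15 × 0.19 = 34.5655296 kcal
Pathway 2: 997200 × 0.11 × 0.11 × 0.19 = 2292.5628 kcal
Total at Organism 15: 34.5655296 + 2292.5628 = 2327.1283296 kcal

2327.1 kcal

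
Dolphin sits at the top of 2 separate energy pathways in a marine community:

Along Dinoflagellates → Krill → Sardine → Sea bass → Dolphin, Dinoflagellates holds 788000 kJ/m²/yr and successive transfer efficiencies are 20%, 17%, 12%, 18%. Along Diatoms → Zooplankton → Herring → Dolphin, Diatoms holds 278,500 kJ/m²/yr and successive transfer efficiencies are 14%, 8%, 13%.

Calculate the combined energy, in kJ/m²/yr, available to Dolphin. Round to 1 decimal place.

Via Dinoflagellates: 788000 × 0.2 × 0.17 × 0.12 × 0.18 = 578.7072 kJ/m²/yr
Via Diatoms: 278500 × 0.14 × 0.08 × 0.13 = 405.496 kJ/m²/yr
Total at Dolphin: 578.7072 + 405.496 = 984.2032 kJ/m²/yr

984.2 kJ/m²/yr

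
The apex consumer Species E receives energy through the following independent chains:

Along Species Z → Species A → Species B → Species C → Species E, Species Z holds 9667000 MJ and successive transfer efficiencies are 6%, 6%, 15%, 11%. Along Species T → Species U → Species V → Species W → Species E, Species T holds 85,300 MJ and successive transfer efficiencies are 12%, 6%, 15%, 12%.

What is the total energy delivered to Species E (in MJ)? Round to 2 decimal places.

585.27 MJ

Via Species Z: 9667000 × 0.06 × 0.06 × 0.15 × 0.11 = 574.2198 MJ
Via Species T: 85300 × 0.12 × 0.06 × 0.15 × 0.12 = 11.05488 MJ
Total at Species E: 574.2198 + 11.05488 = 585.27468 MJ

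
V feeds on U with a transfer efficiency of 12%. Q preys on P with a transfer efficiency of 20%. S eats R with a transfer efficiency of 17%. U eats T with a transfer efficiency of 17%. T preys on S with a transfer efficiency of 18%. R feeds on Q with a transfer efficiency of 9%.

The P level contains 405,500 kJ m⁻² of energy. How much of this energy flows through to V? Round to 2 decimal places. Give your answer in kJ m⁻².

4.56 kJ m⁻²

Q: 405500 × 0.2 = 81100 kJ m⁻²
R: 81100 × 0.09 = 7299 kJ m⁻²
S: 7299 × 0.17 = 1240.83 kJ m⁻²
T: 1240.83 × 0.18 = 223.3494 kJ m⁻²
U: 223.3494 × 0.17 = 37.969398 kJ m⁻²
V: 37.969398 × 0.12 = 4.55632776 kJ m⁻²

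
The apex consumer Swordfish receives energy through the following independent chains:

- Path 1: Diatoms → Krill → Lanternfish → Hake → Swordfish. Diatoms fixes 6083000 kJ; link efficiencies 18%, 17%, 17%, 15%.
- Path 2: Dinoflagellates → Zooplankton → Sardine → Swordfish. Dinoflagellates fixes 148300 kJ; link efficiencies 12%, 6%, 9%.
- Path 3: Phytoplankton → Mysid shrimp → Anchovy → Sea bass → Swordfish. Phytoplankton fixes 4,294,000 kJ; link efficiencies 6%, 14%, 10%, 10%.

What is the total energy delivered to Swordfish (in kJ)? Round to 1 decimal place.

Path 1: 6083000 × 0.18 × 0.17 × 0.17 × 0.15 = 4746.5649 kJ
Path 2: 148300 × 0.12 × 0.06 × 0.09 = 96.0984 kJ
Path 3: 4294000 × 0.06 × 0.14 × 0.1 × 0.1 = 360.696 kJ
Total at Swordfish: 4746.5649 + 96.0984 + 360.696 = 5203.3593 kJ

5203.4 kJ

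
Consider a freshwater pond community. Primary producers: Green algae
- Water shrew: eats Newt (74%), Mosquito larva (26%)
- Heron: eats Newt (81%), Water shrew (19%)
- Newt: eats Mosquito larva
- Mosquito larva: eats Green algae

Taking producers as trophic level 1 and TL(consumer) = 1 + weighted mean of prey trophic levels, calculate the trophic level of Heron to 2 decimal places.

Mosquito larva: 1 + 1 = 2
Newt: 1 + 2 = 3
Water shrew: 1 + (0.74×3 + 0.26×2) = 3.74
Heron: 1 + (0.81×3 + 0.19×3.74) = 4.1406

4.14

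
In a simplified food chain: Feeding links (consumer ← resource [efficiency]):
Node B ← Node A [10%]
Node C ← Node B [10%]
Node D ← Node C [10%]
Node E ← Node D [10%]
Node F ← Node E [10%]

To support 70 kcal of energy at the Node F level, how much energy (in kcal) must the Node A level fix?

7000000 kcal

Cumulative transfer efficiency: 0.1 × 0.1 × 0.1 × 0.1 × 0.1 = 0.00001
Node A energy = 70 / 0.00001 = 7000000 kcal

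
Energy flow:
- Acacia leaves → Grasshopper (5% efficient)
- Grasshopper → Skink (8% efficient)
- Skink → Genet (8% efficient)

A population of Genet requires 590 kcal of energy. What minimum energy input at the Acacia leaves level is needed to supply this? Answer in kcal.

Cumulative transfer efficiency: 0.05 × 0.08 × 0.08 = 0.00032
Acacia leaves energy = 590 / 0.00032 = 1843750 kcal

1843750 kcal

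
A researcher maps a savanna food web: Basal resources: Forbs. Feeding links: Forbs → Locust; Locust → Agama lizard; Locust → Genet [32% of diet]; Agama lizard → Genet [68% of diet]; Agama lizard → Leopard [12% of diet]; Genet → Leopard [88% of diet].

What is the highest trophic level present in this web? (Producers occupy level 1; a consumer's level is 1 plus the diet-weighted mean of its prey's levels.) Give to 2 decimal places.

4.60

Locust: 1 + 1 = 2
Agama lizard: 1 + 2 = 3
Genet: 1 + (0.32×2 + 0.68×3) = 3.68
Leopard: 1 + (0.12×3 + 0.88×3.68) = 4.5984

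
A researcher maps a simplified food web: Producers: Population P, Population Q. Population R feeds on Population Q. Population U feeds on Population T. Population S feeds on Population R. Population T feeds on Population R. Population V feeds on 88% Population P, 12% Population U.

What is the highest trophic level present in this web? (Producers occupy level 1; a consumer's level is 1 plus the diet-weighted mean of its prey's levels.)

Population R: 1 + 1 = 2
Population S: 1 + 2 = 3
Population T: 1 + 2 = 3
Population U: 1 + 3 = 4
Population V: 1 + (0.88×1 + 0.12×4) = 2.36

4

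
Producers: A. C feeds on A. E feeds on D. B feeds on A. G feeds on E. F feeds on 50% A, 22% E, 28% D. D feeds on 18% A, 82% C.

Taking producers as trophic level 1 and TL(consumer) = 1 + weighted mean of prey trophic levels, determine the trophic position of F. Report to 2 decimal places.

3.13

B: 1 + 1 = 2
C: 1 + 1 = 2
D: 1 + (0.18×1 + 0.82×2) = 2.82
E: 1 + 2.82 = 3.82
F: 1 + (0.5×1 + 0.22×3.82 + 0.28×2.82) = 3.13
G: 1 + 3.82 = 4.82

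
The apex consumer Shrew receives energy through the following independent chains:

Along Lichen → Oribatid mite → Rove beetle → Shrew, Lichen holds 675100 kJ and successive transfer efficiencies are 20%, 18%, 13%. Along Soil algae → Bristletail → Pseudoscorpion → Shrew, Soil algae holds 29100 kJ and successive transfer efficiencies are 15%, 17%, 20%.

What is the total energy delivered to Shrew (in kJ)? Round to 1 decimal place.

3307.9 kJ

Via Lichen: 675100 × 0.2 × 0.18 × 0.13 = 3159.468 kJ
Via Soil algae: 29100 × 0.15 × 0.17 × 0.2 = 148.41 kJ
Total at Shrew: 3159.468 + 148.41 = 3307.878 kJ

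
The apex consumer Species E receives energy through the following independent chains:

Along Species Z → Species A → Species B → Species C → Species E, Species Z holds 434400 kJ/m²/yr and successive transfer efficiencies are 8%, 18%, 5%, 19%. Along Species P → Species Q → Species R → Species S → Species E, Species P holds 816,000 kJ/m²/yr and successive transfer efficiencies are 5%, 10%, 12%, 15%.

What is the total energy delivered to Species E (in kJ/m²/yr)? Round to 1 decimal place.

Via Species Z: 434400 × 0.08 × 0.18 × 0.05 × 0.19 = 59.42592 kJ/m²/yr
Via Species P: 816000 × 0.05 × 0.1 × 0.12 × 0.15 = 73.44 kJ/m²/yr
Total at Species E: 59.42592 + 73.44 = 132.86592 kJ/m²/yr

132.9 kJ/m²/yr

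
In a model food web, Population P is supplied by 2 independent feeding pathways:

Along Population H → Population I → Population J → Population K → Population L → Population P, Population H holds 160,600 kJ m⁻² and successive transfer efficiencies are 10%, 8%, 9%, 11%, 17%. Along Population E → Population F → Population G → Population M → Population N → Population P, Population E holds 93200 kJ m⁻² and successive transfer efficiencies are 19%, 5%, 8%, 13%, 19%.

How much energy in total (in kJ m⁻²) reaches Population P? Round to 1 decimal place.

3.9 kJ m⁻²

Via Population H: 160600 × 0.1 × 0.08 × 0.09 × 0.11 × 0.17 = 2.1623184 kJ m⁻²
Via Population E: 93200 × 0.19 × 0.05 × 0.08 × 0.13 × 0.19 = 1.7495504 kJ m⁻²
Total at Population P: 2.1623184 + 1.7495504 = 3.9118688 kJ m⁻²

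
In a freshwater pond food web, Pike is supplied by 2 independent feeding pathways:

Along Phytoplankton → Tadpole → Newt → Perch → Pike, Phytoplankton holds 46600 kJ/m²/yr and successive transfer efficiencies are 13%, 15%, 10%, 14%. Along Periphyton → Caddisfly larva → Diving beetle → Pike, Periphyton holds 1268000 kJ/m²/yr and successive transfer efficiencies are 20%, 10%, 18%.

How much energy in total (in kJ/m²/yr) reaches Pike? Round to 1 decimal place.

Via Phytoplankton: 46600 × 0.13 × 0.15 × 0.1 × 0.14 = 12.7218 kJ/m²/yr
Via Periphyton: 1268000 × 0.2 × 0.1 × 0.18 = 4564.8 kJ/m²/yr
Total at Pike: 12.7218 + 4564.8 = 4577.5218 kJ/m²/yr

4577.5 kJ/m²/yr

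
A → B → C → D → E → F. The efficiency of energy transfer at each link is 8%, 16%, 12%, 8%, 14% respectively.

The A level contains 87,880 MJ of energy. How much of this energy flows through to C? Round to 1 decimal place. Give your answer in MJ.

B: 87880 × 0.08 = 7030.4 MJ
C: 7030.4 × 0.16 = 1124.864 MJ

1124.9 MJ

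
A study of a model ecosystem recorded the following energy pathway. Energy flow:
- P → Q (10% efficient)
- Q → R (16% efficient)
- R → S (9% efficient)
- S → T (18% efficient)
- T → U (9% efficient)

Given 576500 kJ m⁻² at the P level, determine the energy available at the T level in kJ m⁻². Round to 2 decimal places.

Q: 576500 × 0.1 = 57650 kJ m⁻²
R: 57650 × 0.16 = 9224 kJ m⁻²
S: 9224 × 0.09 = 830.16 kJ m⁻²
T: 830.16 × 0.18 = 149.4288 kJ m⁻²

149.43 kJ m⁻²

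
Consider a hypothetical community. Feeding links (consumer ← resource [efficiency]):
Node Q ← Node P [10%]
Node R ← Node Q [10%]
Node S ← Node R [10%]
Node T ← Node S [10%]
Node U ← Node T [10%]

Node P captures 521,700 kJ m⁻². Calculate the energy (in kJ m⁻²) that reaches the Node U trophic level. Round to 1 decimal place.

5.2 kJ m⁻²

Node Q: 521700 × 0.1 = 52170 kJ m⁻²
Node R: 52170 × 0.1 = 5217 kJ m⁻²
Node S: 5217 × 0.1 = 521.7 kJ m⁻²
Node T: 521.7 × 0.1 = 52.17 kJ m⁻²
Node U: 52.17 × 0.1 = 5.217 kJ m⁻²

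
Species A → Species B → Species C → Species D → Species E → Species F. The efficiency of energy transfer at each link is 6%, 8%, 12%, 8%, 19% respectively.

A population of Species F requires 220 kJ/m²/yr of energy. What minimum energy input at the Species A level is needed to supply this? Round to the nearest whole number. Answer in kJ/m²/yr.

25127924 kJ/m²/yr

Cumulative transfer efficiency: 0.06 × 0.08 × 0.12 × 0.08 × 0.19 = 0.0000087552
Species A energy = 220 / 0.0000087552 = 25127924 kJ/m²/yr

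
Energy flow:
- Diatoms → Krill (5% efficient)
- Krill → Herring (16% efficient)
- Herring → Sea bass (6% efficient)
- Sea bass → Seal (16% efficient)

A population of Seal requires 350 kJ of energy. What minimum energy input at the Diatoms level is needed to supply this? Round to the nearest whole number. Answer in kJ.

Cumulative transfer efficiency: 0.05 × 0.16 × 0.06 × 0.16 = 0.0000768
Diatoms energy = 350 / 0.0000768 = 4557292 kJ

4557292 kJ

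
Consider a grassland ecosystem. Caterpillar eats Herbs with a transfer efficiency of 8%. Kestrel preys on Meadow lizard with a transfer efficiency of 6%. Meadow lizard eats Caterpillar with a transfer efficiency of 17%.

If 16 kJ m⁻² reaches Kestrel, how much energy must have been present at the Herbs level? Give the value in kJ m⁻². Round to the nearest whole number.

Cumulative transfer efficiency: 0.08 × 0.17 × 0.06 = 0.000816
Herbs energy = 16 / 0.000816 = 19608 kJ m⁻²

19608 kJ m⁻²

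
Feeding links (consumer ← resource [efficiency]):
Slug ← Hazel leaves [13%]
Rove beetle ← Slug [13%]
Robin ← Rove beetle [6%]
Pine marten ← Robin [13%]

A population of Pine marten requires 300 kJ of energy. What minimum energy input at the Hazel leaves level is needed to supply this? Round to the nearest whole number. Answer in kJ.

Cumulative transfer efficiency: 0.13 × 0.13 × 0.06 × 0.13 = 0.00013182
Hazel leaves energy = 300 / 0.00013182 = 2275831 kJ

2275831 kJ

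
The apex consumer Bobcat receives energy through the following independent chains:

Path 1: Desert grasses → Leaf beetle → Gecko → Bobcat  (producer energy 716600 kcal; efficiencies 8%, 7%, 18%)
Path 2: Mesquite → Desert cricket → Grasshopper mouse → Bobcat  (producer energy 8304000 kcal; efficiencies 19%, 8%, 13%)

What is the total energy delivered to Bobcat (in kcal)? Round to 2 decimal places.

Path 1: 716600 × 0.08 × 0.07 × 0.18 = 722.3328 kcal
Path 2: 8304000 × 0.19 × 0.08 × 0.13 = 16408.704 kcal
Total at Bobcat: 722.3328 + 16408.704 = 17131.0368 kcal

17131.04 kcal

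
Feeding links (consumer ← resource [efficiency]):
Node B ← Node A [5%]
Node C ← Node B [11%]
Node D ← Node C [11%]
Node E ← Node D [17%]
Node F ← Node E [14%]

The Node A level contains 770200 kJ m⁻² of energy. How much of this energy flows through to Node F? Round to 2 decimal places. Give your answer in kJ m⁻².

Node B: 770200 × 0.05 = 38510 kJ m⁻²
Node C: 38510 × 0.11 = 4236.1 kJ m⁻²
Node D: 4236.1 × 0.11 = 465.971 kJ m⁻²
Node E: 465.971 × 0.17 = 79.21507 kJ m⁻²
Node F: 79.21507 × 0.14 = 11.0901098 kJ m⁻²

11.09 kJ m⁻²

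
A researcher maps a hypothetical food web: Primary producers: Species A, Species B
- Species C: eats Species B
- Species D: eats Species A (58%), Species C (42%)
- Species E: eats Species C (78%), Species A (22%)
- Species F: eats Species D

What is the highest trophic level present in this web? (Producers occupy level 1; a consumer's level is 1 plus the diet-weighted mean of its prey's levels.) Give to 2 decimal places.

3.42

Species C: 1 + 1 = 2
Species D: 1 + (0.58×1 + 0.42×2) = 2.42
Species E: 1 + (0.78×2 + 0.22×1) = 2.78
Species F: 1 + 2.42 = 3.42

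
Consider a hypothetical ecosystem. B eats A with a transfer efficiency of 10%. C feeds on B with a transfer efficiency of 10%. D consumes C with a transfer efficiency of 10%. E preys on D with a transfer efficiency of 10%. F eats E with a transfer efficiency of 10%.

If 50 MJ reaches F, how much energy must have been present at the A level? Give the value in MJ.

5000000 MJ

Cumulative transfer efficiency: 0.1 × 0.1 × 0.1 × 0.1 × 0.1 = 0.00001
A energy = 50 / 0.00001 = 5000000 MJ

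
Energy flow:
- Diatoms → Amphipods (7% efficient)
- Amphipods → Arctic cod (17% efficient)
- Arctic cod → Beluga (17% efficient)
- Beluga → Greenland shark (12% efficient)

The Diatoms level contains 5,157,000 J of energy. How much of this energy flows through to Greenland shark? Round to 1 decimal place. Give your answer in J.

1251.9 J

Amphipods: 5157000 × 0.07 = 360990 J
Arctic cod: 360990 × 0.17 = 61368.3 J
Beluga: 61368.3 × 0.17 = 10432.611 J
Greenland shark: 10432.611 × 0.12 = 1251.91332 J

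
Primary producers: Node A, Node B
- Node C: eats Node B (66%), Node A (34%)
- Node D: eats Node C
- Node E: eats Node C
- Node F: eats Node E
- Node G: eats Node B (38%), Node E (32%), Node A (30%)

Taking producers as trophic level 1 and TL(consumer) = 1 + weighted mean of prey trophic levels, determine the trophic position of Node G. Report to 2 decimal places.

2.64

Node C: 1 + (0.66×1 + 0.34×1) = 2
Node D: 1 + 2 = 3
Node E: 1 + 2 = 3
Node F: 1 + 3 = 4
Node G: 1 + (0.38×1 + 0.32×3 + 0.3×1) = 2.64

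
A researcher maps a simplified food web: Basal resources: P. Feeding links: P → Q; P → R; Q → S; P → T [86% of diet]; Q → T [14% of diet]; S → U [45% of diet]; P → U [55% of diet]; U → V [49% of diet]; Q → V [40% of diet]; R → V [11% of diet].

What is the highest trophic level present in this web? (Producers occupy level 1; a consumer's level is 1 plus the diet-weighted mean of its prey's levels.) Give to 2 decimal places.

3.44

Q: 1 + 1 = 2
R: 1 + 1 = 2
S: 1 + 2 = 3
T: 1 + (0.86×1 + 0.14×2) = 2.14
U: 1 + (0.45×3 + 0.55×1) = 2.9
V: 1 + (0.49×2.9 + 0.4×2 + 0.11×2) = 3.441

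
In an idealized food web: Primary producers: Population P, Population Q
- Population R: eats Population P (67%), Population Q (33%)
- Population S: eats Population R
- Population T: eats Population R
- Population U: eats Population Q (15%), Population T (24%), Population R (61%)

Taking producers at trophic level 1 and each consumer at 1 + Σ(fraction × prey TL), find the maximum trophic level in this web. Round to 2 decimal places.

3.09

Population R: 1 + (0.67×1 + 0.33×1) = 2
Population S: 1 + 2 = 3
Population T: 1 + 2 = 3
Population U: 1 + (0.15×1 + 0.24×3 + 0.61×2) = 3.09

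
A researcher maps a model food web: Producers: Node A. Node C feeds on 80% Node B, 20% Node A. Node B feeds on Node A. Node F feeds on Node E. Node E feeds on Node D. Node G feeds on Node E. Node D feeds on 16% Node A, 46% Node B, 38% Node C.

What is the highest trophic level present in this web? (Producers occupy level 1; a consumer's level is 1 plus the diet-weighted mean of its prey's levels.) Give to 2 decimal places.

Node B: 1 + 1 = 2
Node C: 1 + (0.8×2 + 0.2×1) = 2.8
Node D: 1 + (0.16×1 + 0.46×2 + 0.38×2.8) = 3.144
Node E: 1 + 3.144 = 4.144
Node F: 1 + 4.144 = 5.144
Node G: 1 + 4.144 = 5.144

5.14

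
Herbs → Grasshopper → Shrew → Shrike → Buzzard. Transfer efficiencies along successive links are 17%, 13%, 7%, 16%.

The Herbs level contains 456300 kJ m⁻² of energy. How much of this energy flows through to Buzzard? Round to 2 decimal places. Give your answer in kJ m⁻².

112.94 kJ m⁻²

Grasshopper: 456300 × 0.17 = 77571 kJ m⁻²
Shrew: 77571 × 0.13 = 10084.23 kJ m⁻²
Shrike: 10084.23 × 0.07 = 705.8961 kJ m⁻²
Buzzard: 705.8961 × 0.16 = 112.943376 kJ m⁻²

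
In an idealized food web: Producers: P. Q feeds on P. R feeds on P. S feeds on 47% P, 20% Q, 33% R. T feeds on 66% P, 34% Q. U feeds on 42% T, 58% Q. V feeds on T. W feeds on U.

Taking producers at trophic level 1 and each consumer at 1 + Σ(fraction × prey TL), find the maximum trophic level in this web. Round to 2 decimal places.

Q: 1 + 1 = 2
R: 1 + 1 = 2
S: 1 + (0.47×1 + 0.2×2 + 0.33×2) = 2.53
T: 1 + (0.66×1 + 0.34×2) = 2.34
U: 1 + (0.42×2.34 + 0.58×2) = 3.1428
V: 1 + 2.34 = 3.34
W: 1 + 3.1428 = 4.1428

4.14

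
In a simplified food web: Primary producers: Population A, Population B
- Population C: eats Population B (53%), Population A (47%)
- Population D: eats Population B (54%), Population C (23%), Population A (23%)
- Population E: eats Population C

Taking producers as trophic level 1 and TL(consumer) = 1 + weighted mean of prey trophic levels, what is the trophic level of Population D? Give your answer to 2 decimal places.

2.23

Population C: 1 + (0.53×1 + 0.47×1) = 2
Population D: 1 + (0.54×1 + 0.23×2 + 0.23×1) = 2.23
Population E: 1 + 2 = 3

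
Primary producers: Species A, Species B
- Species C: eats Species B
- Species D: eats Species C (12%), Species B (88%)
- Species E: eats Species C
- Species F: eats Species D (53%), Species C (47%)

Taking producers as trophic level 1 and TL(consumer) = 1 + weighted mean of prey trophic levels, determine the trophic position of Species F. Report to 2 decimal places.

3.06

Species C: 1 + 1 = 2
Species D: 1 + (0.12×2 + 0.88×1) = 2.12
Species E: 1 + 2 = 3
Species F: 1 + (0.53×2.12 + 0.47×2) = 3.0636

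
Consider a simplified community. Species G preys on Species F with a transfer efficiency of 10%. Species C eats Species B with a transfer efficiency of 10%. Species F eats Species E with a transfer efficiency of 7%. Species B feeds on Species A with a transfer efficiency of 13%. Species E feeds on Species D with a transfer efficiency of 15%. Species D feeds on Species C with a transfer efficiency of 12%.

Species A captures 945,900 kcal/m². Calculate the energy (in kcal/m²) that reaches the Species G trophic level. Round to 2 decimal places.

Species B: 945900 × 0.13 = 122967 kcal/m²
Species C: 122967 × 0.1 = 12296.7 kcal/m²
Species D: 12296.7 × 0.12 = 1475.604 kcal/m²
Species E: 1475.604 × 0.15 = 221.3406 kcal/m²
Species F: 221.3406 × 0.07 = 15.493842 kcal/m²
Species G: 15.493842 × 0.1 = 1.5493842 kcal/m²

1.55 kcal/m²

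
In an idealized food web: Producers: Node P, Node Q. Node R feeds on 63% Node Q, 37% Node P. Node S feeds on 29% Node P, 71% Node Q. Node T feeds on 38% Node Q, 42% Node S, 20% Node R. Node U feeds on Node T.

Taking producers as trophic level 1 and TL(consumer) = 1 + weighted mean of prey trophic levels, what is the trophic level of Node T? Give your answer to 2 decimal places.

2.62

Node R: 1 + (0.63×1 + 0.37×1) = 2
Node S: 1 + (0.29×1 + 0.71×1) = 2
Node T: 1 + (0.38×1 + 0.42×2 + 0.2×2) = 2.62
Node U: 1 + 2.62 = 3.62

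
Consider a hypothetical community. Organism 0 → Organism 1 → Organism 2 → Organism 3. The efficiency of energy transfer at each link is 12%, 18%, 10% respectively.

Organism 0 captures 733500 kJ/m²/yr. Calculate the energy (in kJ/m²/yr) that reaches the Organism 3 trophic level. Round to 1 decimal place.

1584.4 kJ/m²/yr

Organism 1: 733500 × 0.12 = 88020 kJ/m²/yr
Organism 2: 88020 × 0.18 = 15843.6 kJ/m²/yr
Organism 3: 15843.6 × 0.1 = 1584.36 kJ/m²/yr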